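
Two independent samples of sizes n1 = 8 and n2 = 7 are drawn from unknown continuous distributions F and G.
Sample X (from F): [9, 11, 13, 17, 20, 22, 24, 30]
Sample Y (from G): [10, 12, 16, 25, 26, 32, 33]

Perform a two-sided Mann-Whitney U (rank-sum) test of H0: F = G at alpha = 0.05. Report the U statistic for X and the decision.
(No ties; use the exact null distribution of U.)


Step 1: Combine and sort all 15 observations; assign midranks.
sorted (value, group): (9,X), (10,Y), (11,X), (12,Y), (13,X), (16,Y), (17,X), (20,X), (22,X), (24,X), (25,Y), (26,Y), (30,X), (32,Y), (33,Y)
ranks: 9->1, 10->2, 11->3, 12->4, 13->5, 16->6, 17->7, 20->8, 22->9, 24->10, 25->11, 26->12, 30->13, 32->14, 33->15
Step 2: Rank sum for X: R1 = 1 + 3 + 5 + 7 + 8 + 9 + 10 + 13 = 56.
Step 3: U_X = R1 - n1(n1+1)/2 = 56 - 8*9/2 = 56 - 36 = 20.
       U_Y = n1*n2 - U_X = 56 - 20 = 36.
Step 4: No ties, so the exact null distribution of U (based on enumerating the C(15,8) = 6435 equally likely rank assignments) gives the two-sided p-value.
Step 5: p-value = 0.396892; compare to alpha = 0.05. fail to reject H0.

U_X = 20, p = 0.396892, fail to reject H0 at alpha = 0.05.


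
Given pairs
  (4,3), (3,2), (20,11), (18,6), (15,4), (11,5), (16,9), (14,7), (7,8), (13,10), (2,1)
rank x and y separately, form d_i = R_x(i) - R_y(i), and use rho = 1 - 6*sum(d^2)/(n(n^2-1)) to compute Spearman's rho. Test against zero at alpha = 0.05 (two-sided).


Step 1: Rank x and y separately (midranks; no ties here).
rank(x): 4->3, 3->2, 20->11, 18->10, 15->8, 11->5, 16->9, 14->7, 7->4, 13->6, 2->1
rank(y): 3->3, 2->2, 11->11, 6->6, 4->4, 5->5, 9->9, 7->7, 8->8, 10->10, 1->1
Step 2: d_i = R_x(i) - R_y(i); compute d_i^2.
  (3-3)^2=0, (2-2)^2=0, (11-11)^2=0, (10-6)^2=16, (8-4)^2=16, (5-5)^2=0, (9-9)^2=0, (7-7)^2=0, (4-8)^2=16, (6-10)^2=16, (1-1)^2=0
sum(d^2) = 64.
Step 3: rho = 1 - 6*64 / (11*(11^2 - 1)) = 1 - 384/1320 = 0.709091.
Step 4: Under H0, t = rho * sqrt((n-2)/(1-rho^2)) = 3.0169 ~ t(9).
Step 5: Two-sided p-value from the t-distribution with 9 df = 0.014552.
Step 6: alpha = 0.05. reject H0.

rho = 0.7091, p = 0.014552, reject H0 at alpha = 0.05.


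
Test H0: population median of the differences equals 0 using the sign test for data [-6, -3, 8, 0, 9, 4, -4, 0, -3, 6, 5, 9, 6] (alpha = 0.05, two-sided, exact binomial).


Step 1: Discard zero differences. Original n = 13; n_eff = number of nonzero differences = 11.
Nonzero differences (with sign): -6, -3, +8, +9, +4, -4, -3, +6, +5, +9, +6
Step 2: Count signs: positive = 7, negative = 4.
Step 3: Under H0: P(positive) = 0.5, so the number of positives S ~ Bin(11, 0.5).
Step 4: Two-sided exact p-value = sum of Bin(11,0.5) probabilities at or below the observed probability = 0.548828.
Step 5: alpha = 0.05. fail to reject H0.

n_eff = 11, pos = 7, neg = 4, p = 0.548828, fail to reject H0.


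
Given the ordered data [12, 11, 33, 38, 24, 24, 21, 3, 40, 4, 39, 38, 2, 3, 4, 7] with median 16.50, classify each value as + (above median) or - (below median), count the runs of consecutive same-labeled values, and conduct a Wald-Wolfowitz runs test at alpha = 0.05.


Step 1: Compute median = 16.50; label A = above, B = below.
Labels in order: BBAAAAABABAABBBB  (n_A = 8, n_B = 8)
Step 2: Count runs R = 7.
Step 3: Under H0 (random ordering), E[R] = 2*n_A*n_B/(n_A+n_B) + 1 = 2*8*8/16 + 1 = 9.0000.
        Var[R] = 2*n_A*n_B*(2*n_A*n_B - n_A - n_B) / ((n_A+n_B)^2 * (n_A+n_B-1)) = 14336/3840 = 3.7333.
        SD[R] = 1.9322.
Step 4: Continuity-corrected z = (R + 0.5 - E[R]) / SD[R] = (7 + 0.5 - 9.0000) / 1.9322 = -0.7763.
Step 5: Two-sided p-value via normal approximation = 2*(1 - Phi(|z|)) = 0.437558.
Step 6: alpha = 0.05. fail to reject H0.

R = 7, z = -0.7763, p = 0.437558, fail to reject H0.


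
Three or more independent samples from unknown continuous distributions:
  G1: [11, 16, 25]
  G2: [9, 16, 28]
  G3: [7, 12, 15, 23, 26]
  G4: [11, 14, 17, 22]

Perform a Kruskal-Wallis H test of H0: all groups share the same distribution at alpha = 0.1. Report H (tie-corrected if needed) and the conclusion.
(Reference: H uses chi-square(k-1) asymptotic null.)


Step 1: Combine all N = 15 observations and assign midranks.
sorted (value, group, rank): (7,G3,1), (9,G2,2), (11,G1,3.5), (11,G4,3.5), (12,G3,5), (14,G4,6), (15,G3,7), (16,G1,8.5), (16,G2,8.5), (17,G4,10), (22,G4,11), (23,G3,12), (25,G1,13), (26,G3,14), (28,G2,15)
Step 2: Sum ranks within each group.
R_1 = 25 (n_1 = 3)
R_2 = 25.5 (n_2 = 3)
R_3 = 39 (n_3 = 5)
R_4 = 30.5 (n_4 = 4)
Step 3: H = 12/(N(N+1)) * sum(R_i^2/n_i) - 3(N+1)
     = 12/(15*16) * (25^2/3 + 25.5^2/3 + 39^2/5 + 30.5^2/4) - 3*16
     = 0.050000 * 961.846 - 48
     = 0.092292.
Step 4: Ties present; correction factor C = 1 - 12/(15^3 - 15) = 0.996429. Corrected H = 0.092292 / 0.996429 = 0.092622.
Step 5: Under H0, H ~ chi^2(3); p-value = 0.992708.
Step 6: alpha = 0.1. fail to reject H0.

H = 0.0926, df = 3, p = 0.992708, fail to reject H0.


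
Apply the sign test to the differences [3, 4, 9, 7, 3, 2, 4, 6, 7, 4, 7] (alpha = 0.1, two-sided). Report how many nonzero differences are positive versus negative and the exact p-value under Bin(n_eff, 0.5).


Step 1: Discard zero differences. Original n = 11; n_eff = number of nonzero differences = 11.
Nonzero differences (with sign): +3, +4, +9, +7, +3, +2, +4, +6, +7, +4, +7
Step 2: Count signs: positive = 11, negative = 0.
Step 3: Under H0: P(positive) = 0.5, so the number of positives S ~ Bin(11, 0.5).
Step 4: Two-sided exact p-value = sum of Bin(11,0.5) probabilities at or below the observed probability = 0.000977.
Step 5: alpha = 0.1. reject H0.

n_eff = 11, pos = 11, neg = 0, p = 0.000977, reject H0.


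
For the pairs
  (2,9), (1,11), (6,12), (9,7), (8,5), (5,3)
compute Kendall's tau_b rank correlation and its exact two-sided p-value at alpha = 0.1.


Step 1: Enumerate the 15 unordered pairs (i,j) with i<j and classify each by sign(x_j-x_i) * sign(y_j-y_i).
  (1,2):dx=-1,dy=+2->D; (1,3):dx=+4,dy=+3->C; (1,4):dx=+7,dy=-2->D; (1,5):dx=+6,dy=-4->D
  (1,6):dx=+3,dy=-6->D; (2,3):dx=+5,dy=+1->C; (2,4):dx=+8,dy=-4->D; (2,5):dx=+7,dy=-6->D
  (2,6):dx=+4,dy=-8->D; (3,4):dx=+3,dy=-5->D; (3,5):dx=+2,dy=-7->D; (3,6):dx=-1,dy=-9->C
  (4,5):dx=-1,dy=-2->C; (4,6):dx=-4,dy=-4->C; (5,6):dx=-3,dy=-2->C
Step 2: C = 6, D = 9, total pairs = 15.
Step 3: tau = (C - D)/(n(n-1)/2) = (6 - 9)/15 = -0.200000.
Step 4: Exact two-sided p-value (enumerate n! = 720 permutations of y under H0): p = 0.719444.
Step 5: alpha = 0.1. fail to reject H0.

tau_b = -0.2000 (C=6, D=9), p = 0.719444, fail to reject H0.


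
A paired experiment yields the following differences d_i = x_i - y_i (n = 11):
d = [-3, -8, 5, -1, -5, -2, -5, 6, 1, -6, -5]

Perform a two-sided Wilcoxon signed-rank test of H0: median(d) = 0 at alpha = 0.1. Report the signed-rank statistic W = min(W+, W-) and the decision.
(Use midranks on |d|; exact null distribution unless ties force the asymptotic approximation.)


Step 1: Drop any zero differences (none here) and take |d_i|.
|d| = [3, 8, 5, 1, 5, 2, 5, 6, 1, 6, 5]
Step 2: Midrank |d_i| (ties get averaged ranks).
ranks: |3|->4, |8|->11, |5|->6.5, |1|->1.5, |5|->6.5, |2|->3, |5|->6.5, |6|->9.5, |1|->1.5, |6|->9.5, |5|->6.5
Step 3: Attach original signs; sum ranks with positive sign and with negative sign.
W+ = 6.5 + 9.5 + 1.5 = 17.5
W- = 4 + 11 + 1.5 + 6.5 + 3 + 6.5 + 9.5 + 6.5 = 48.5
(Check: W+ + W- = 66 should equal n(n+1)/2 = 66.)
Step 4: Test statistic W = min(W+, W-) = 17.5.
Step 5: Ties in |d|, so use the tie-corrected normal approximation.
        E[W] = n(n+1)/4 = 11*12/4 = 33.
        Tie groups: |d|=1 (t=2), |d|=5 (t=4), |d|=6 (t=2); sum(t^3 - t) = 72.
        Var[W] = n(n+1)(2n+1)/24 - sum(t^3-t)/48 = 3036/24 - 72/48 = 125.
        z = (W - E[W]) / sqrt(Var[W]) = (17.5 - 33) / 11.1803 = -1.3864.
        Two-sided p = 2*Phi(z) = 0.165636.
Step 6: alpha = 0.1. fail to reject H0.

W+ = 17.5, W- = 48.5, W = min = 17.5, p = 0.165636, fail to reject H0.


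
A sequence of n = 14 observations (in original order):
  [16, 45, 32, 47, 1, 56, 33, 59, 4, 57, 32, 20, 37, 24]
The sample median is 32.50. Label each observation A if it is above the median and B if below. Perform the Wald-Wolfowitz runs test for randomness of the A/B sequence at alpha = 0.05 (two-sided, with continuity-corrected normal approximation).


Step 1: Compute median = 32.50; label A = above, B = below.
Labels in order: BABABAAABABBAB  (n_A = 7, n_B = 7)
Step 2: Count runs R = 11.
Step 3: Under H0 (random ordering), E[R] = 2*n_A*n_B/(n_A+n_B) + 1 = 2*7*7/14 + 1 = 8.0000.
        Var[R] = 2*n_A*n_B*(2*n_A*n_B - n_A - n_B) / ((n_A+n_B)^2 * (n_A+n_B-1)) = 8232/2548 = 3.2308.
        SD[R] = 1.7974.
Step 4: Continuity-corrected z = (R - 0.5 - E[R]) / SD[R] = (11 - 0.5 - 8.0000) / 1.7974 = 1.3909.
Step 5: Two-sided p-value via normal approximation = 2*(1 - Phi(|z|)) = 0.164264.
Step 6: alpha = 0.05. fail to reject H0.

R = 11, z = 1.3909, p = 0.164264, fail to reject H0.


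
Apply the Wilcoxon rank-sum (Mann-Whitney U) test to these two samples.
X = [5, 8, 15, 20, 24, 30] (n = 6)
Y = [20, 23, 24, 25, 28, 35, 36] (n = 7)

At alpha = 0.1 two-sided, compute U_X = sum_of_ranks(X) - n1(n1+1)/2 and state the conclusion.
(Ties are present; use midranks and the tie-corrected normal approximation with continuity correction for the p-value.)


Step 1: Combine and sort all 13 observations; assign midranks.
sorted (value, group): (5,X), (8,X), (15,X), (20,X), (20,Y), (23,Y), (24,X), (24,Y), (25,Y), (28,Y), (30,X), (35,Y), (36,Y)
ranks: 5->1, 8->2, 15->3, 20->4.5, 20->4.5, 23->6, 24->7.5, 24->7.5, 25->9, 28->10, 30->11, 35->12, 36->13
Step 2: Rank sum for X: R1 = 1 + 2 + 3 + 4.5 + 7.5 + 11 = 29.
Step 3: U_X = R1 - n1(n1+1)/2 = 29 - 6*7/2 = 29 - 21 = 8.
       U_Y = n1*n2 - U_X = 42 - 8 = 34.
Step 4: Ties are present, so use the tie-corrected normal approximation (with continuity correction) for the p-value.
Step 5: p-value = 0.073351; compare to alpha = 0.1. reject H0.

U_X = 8, p = 0.073351, reject H0 at alpha = 0.1.


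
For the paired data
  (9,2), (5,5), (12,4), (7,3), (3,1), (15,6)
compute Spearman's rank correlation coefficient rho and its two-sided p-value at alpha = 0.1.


Step 1: Rank x and y separately (midranks; no ties here).
rank(x): 9->4, 5->2, 12->5, 7->3, 3->1, 15->6
rank(y): 2->2, 5->5, 4->4, 3->3, 1->1, 6->6
Step 2: d_i = R_x(i) - R_y(i); compute d_i^2.
  (4-2)^2=4, (2-5)^2=9, (5-4)^2=1, (3-3)^2=0, (1-1)^2=0, (6-6)^2=0
sum(d^2) = 14.
Step 3: rho = 1 - 6*14 / (6*(6^2 - 1)) = 1 - 84/210 = 0.600000.
Step 4: Under H0, t = rho * sqrt((n-2)/(1-rho^2)) = 1.5000 ~ t(4).
Step 5: Two-sided p-value from the t-distribution with 4 df = 0.208000.
Step 6: alpha = 0.1. fail to reject H0.

rho = 0.6000, p = 0.208000, fail to reject H0 at alpha = 0.1.


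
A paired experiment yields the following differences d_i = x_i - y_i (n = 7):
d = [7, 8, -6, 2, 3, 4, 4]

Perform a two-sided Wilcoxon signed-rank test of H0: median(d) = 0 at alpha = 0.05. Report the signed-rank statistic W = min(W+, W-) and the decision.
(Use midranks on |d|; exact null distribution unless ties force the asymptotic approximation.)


Step 1: Drop any zero differences (none here) and take |d_i|.
|d| = [7, 8, 6, 2, 3, 4, 4]
Step 2: Midrank |d_i| (ties get averaged ranks).
ranks: |7|->6, |8|->7, |6|->5, |2|->1, |3|->2, |4|->3.5, |4|->3.5
Step 3: Attach original signs; sum ranks with positive sign and with negative sign.
W+ = 6 + 7 + 1 + 2 + 3.5 + 3.5 = 23
W- = 5 = 5
(Check: W+ + W- = 28 should equal n(n+1)/2 = 28.)
Step 4: Test statistic W = min(W+, W-) = 5.
Step 5: Ties in |d|, so use the tie-corrected normal approximation.
        E[W] = n(n+1)/4 = 7*8/4 = 14.
        Tie groups: |d|=4 (t=2); sum(t^3 - t) = 6.
        Var[W] = n(n+1)(2n+1)/24 - sum(t^3-t)/48 = 840/24 - 6/48 = 34.875.
        z = (W - E[W]) / sqrt(Var[W]) = (5 - 14) / 5.9055 = -1.5240.
        Two-sided p = 2*Phi(z) = 0.127508.
Step 6: alpha = 0.05. fail to reject H0.

W+ = 23, W- = 5, W = min = 5, p = 0.127508, fail to reject H0.


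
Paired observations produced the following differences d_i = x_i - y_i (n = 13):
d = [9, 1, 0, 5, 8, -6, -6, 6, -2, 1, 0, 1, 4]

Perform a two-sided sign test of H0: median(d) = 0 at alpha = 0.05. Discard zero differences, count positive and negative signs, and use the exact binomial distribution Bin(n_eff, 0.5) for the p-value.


Step 1: Discard zero differences. Original n = 13; n_eff = number of nonzero differences = 11.
Nonzero differences (with sign): +9, +1, +5, +8, -6, -6, +6, -2, +1, +1, +4
Step 2: Count signs: positive = 8, negative = 3.
Step 3: Under H0: P(positive) = 0.5, so the number of positives S ~ Bin(11, 0.5).
Step 4: Two-sided exact p-value = sum of Bin(11,0.5) probabilities at or below the observed probability = 0.226562.
Step 5: alpha = 0.05. fail to reject H0.

n_eff = 11, pos = 8, neg = 3, p = 0.226562, fail to reject H0.


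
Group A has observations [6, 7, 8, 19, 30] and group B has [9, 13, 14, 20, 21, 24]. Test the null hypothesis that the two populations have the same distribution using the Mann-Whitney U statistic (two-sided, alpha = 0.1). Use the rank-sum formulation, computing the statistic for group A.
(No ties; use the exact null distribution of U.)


Step 1: Combine and sort all 11 observations; assign midranks.
sorted (value, group): (6,X), (7,X), (8,X), (9,Y), (13,Y), (14,Y), (19,X), (20,Y), (21,Y), (24,Y), (30,X)
ranks: 6->1, 7->2, 8->3, 9->4, 13->5, 14->6, 19->7, 20->8, 21->9, 24->10, 30->11
Step 2: Rank sum for X: R1 = 1 + 2 + 3 + 7 + 11 = 24.
Step 3: U_X = R1 - n1(n1+1)/2 = 24 - 5*6/2 = 24 - 15 = 9.
       U_Y = n1*n2 - U_X = 30 - 9 = 21.
Step 4: No ties, so the exact null distribution of U (based on enumerating the C(11,5) = 462 equally likely rank assignments) gives the two-sided p-value.
Step 5: p-value = 0.329004; compare to alpha = 0.1. fail to reject H0.

U_X = 9, p = 0.329004, fail to reject H0 at alpha = 0.1.


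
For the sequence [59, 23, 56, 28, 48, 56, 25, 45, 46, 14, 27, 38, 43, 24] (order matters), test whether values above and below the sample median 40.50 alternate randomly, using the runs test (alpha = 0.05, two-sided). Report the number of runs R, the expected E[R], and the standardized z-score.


Step 1: Compute median = 40.50; label A = above, B = below.
Labels in order: ABABAABAABBBAB  (n_A = 7, n_B = 7)
Step 2: Count runs R = 10.
Step 3: Under H0 (random ordering), E[R] = 2*n_A*n_B/(n_A+n_B) + 1 = 2*7*7/14 + 1 = 8.0000.
        Var[R] = 2*n_A*n_B*(2*n_A*n_B - n_A - n_B) / ((n_A+n_B)^2 * (n_A+n_B-1)) = 8232/2548 = 3.2308.
        SD[R] = 1.7974.
Step 4: Continuity-corrected z = (R - 0.5 - E[R]) / SD[R] = (10 - 0.5 - 8.0000) / 1.7974 = 0.8345.
Step 5: Two-sided p-value via normal approximation = 2*(1 - Phi(|z|)) = 0.403986.
Step 6: alpha = 0.05. fail to reject H0.

R = 10, z = 0.8345, p = 0.403986, fail to reject H0.


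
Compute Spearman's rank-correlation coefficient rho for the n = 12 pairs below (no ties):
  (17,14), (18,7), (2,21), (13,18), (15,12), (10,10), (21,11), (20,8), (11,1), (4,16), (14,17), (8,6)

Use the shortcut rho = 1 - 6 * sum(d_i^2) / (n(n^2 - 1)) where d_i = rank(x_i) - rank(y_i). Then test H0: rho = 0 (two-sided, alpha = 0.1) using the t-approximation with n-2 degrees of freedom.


Step 1: Rank x and y separately (midranks; no ties here).
rank(x): 17->9, 18->10, 2->1, 13->6, 15->8, 10->4, 21->12, 20->11, 11->5, 4->2, 14->7, 8->3
rank(y): 14->8, 7->3, 21->12, 18->11, 12->7, 10->5, 11->6, 8->4, 1->1, 16->9, 17->10, 6->2
Step 2: d_i = R_x(i) - R_y(i); compute d_i^2.
  (9-8)^2=1, (10-3)^2=49, (1-12)^2=121, (6-11)^2=25, (8-7)^2=1, (4-5)^2=1, (12-6)^2=36, (11-4)^2=49, (5-1)^2=16, (2-9)^2=49, (7-10)^2=9, (3-2)^2=1
sum(d^2) = 358.
Step 3: rho = 1 - 6*358 / (12*(12^2 - 1)) = 1 - 2148/1716 = -0.251748.
Step 4: Under H0, t = rho * sqrt((n-2)/(1-rho^2)) = -0.8226 ~ t(10).
Step 5: Two-sided p-value from the t-distribution with 10 df = 0.429919.
Step 6: alpha = 0.1. fail to reject H0.

rho = -0.2517, p = 0.429919, fail to reject H0 at alpha = 0.1.


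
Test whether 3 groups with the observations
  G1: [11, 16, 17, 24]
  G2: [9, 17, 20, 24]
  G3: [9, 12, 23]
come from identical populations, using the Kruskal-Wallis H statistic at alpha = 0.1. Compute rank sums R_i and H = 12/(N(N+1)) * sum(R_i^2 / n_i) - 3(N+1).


Step 1: Combine all N = 11 observations and assign midranks.
sorted (value, group, rank): (9,G2,1.5), (9,G3,1.5), (11,G1,3), (12,G3,4), (16,G1,5), (17,G1,6.5), (17,G2,6.5), (20,G2,8), (23,G3,9), (24,G1,10.5), (24,G2,10.5)
Step 2: Sum ranks within each group.
R_1 = 25 (n_1 = 4)
R_2 = 26.5 (n_2 = 4)
R_3 = 14.5 (n_3 = 3)
Step 3: H = 12/(N(N+1)) * sum(R_i^2/n_i) - 3(N+1)
     = 12/(11*12) * (25^2/4 + 26.5^2/4 + 14.5^2/3) - 3*12
     = 0.090909 * 401.896 - 36
     = 0.535985.
Step 4: Ties present; correction factor C = 1 - 18/(11^3 - 11) = 0.986364. Corrected H = 0.535985 / 0.986364 = 0.543395.
Step 5: Under H0, H ~ chi^2(2); p-value = 0.762085.
Step 6: alpha = 0.1. fail to reject H0.

H = 0.5434, df = 2, p = 0.762085, fail to reject H0.


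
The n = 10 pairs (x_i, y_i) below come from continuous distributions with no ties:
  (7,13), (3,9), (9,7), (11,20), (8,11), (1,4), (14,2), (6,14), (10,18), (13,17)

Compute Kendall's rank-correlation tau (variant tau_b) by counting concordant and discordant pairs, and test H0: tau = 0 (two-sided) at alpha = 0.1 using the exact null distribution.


Step 1: Enumerate the 45 unordered pairs (i,j) with i<j and classify each by sign(x_j-x_i) * sign(y_j-y_i).
  (1,2):dx=-4,dy=-4->C; (1,3):dx=+2,dy=-6->D; (1,4):dx=+4,dy=+7->C; (1,5):dx=+1,dy=-2->D
  (1,6):dx=-6,dy=-9->C; (1,7):dx=+7,dy=-11->D; (1,8):dx=-1,dy=+1->D; (1,9):dx=+3,dy=+5->C
  (1,10):dx=+6,dy=+4->C; (2,3):dx=+6,dy=-2->D; (2,4):dx=+8,dy=+11->C; (2,5):dx=+5,dy=+2->C
  (2,6):dx=-2,dy=-5->C; (2,7):dx=+11,dy=-7->D; (2,8):dx=+3,dy=+5->C; (2,9):dx=+7,dy=+9->C
  (2,10):dx=+10,dy=+8->C; (3,4):dx=+2,dy=+13->C; (3,5):dx=-1,dy=+4->D; (3,6):dx=-8,dy=-3->C
  (3,7):dx=+5,dy=-5->D; (3,8):dx=-3,dy=+7->D; (3,9):dx=+1,dy=+11->C; (3,10):dx=+4,dy=+10->C
  (4,5):dx=-3,dy=-9->C; (4,6):dx=-10,dy=-16->C; (4,7):dx=+3,dy=-18->D; (4,8):dx=-5,dy=-6->C
  (4,9):dx=-1,dy=-2->C; (4,10):dx=+2,dy=-3->D; (5,6):dx=-7,dy=-7->C; (5,7):dx=+6,dy=-9->D
  (5,8):dx=-2,dy=+3->D; (5,9):dx=+2,dy=+7->C; (5,10):dx=+5,dy=+6->C; (6,7):dx=+13,dy=-2->D
  (6,8):dx=+5,dy=+10->C; (6,9):dx=+9,dy=+14->C; (6,10):dx=+12,dy=+13->C; (7,8):dx=-8,dy=+12->D
  (7,9):dx=-4,dy=+16->D; (7,10):dx=-1,dy=+15->D; (8,9):dx=+4,dy=+4->C; (8,10):dx=+7,dy=+3->C
  (9,10):dx=+3,dy=-1->D
Step 2: C = 27, D = 18, total pairs = 45.
Step 3: tau = (C - D)/(n(n-1)/2) = (27 - 18)/45 = 0.200000.
Step 4: Exact two-sided p-value (enumerate n! = 3628800 permutations of y under H0): p = 0.484313.
Step 5: alpha = 0.1. fail to reject H0.

tau_b = 0.2000 (C=27, D=18), p = 0.484313, fail to reject H0.


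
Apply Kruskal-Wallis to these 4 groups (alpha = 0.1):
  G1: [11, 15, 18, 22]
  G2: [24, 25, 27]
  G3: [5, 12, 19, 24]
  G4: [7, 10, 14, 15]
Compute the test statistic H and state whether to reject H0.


Step 1: Combine all N = 15 observations and assign midranks.
sorted (value, group, rank): (5,G3,1), (7,G4,2), (10,G4,3), (11,G1,4), (12,G3,5), (14,G4,6), (15,G1,7.5), (15,G4,7.5), (18,G1,9), (19,G3,10), (22,G1,11), (24,G2,12.5), (24,G3,12.5), (25,G2,14), (27,G2,15)
Step 2: Sum ranks within each group.
R_1 = 31.5 (n_1 = 4)
R_2 = 41.5 (n_2 = 3)
R_3 = 28.5 (n_3 = 4)
R_4 = 18.5 (n_4 = 4)
Step 3: H = 12/(N(N+1)) * sum(R_i^2/n_i) - 3(N+1)
     = 12/(15*16) * (31.5^2/4 + 41.5^2/3 + 28.5^2/4 + 18.5^2/4) - 3*16
     = 0.050000 * 1110.77 - 48
     = 7.538542.
Step 4: Ties present; correction factor C = 1 - 12/(15^3 - 15) = 0.996429. Corrected H = 7.538542 / 0.996429 = 7.565562.
Step 5: Under H0, H ~ chi^2(3); p-value = 0.055898.
Step 6: alpha = 0.1. reject H0.

H = 7.5656, df = 3, p = 0.055898, reject H0.


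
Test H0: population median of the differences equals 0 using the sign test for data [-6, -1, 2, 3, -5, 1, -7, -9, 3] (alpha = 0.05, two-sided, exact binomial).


Step 1: Discard zero differences. Original n = 9; n_eff = number of nonzero differences = 9.
Nonzero differences (with sign): -6, -1, +2, +3, -5, +1, -7, -9, +3
Step 2: Count signs: positive = 4, negative = 5.
Step 3: Under H0: P(positive) = 0.5, so the number of positives S ~ Bin(9, 0.5).
Step 4: Two-sided exact p-value = sum of Bin(9,0.5) probabilities at or below the observed probability = 1.000000.
Step 5: alpha = 0.05. fail to reject H0.

n_eff = 9, pos = 4, neg = 5, p = 1.000000, fail to reject H0.


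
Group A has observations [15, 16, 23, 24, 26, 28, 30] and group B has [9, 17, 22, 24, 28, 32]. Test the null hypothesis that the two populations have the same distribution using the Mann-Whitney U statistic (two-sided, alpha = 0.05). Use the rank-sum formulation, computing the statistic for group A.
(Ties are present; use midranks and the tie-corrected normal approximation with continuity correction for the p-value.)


Step 1: Combine and sort all 13 observations; assign midranks.
sorted (value, group): (9,Y), (15,X), (16,X), (17,Y), (22,Y), (23,X), (24,X), (24,Y), (26,X), (28,X), (28,Y), (30,X), (32,Y)
ranks: 9->1, 15->2, 16->3, 17->4, 22->5, 23->6, 24->7.5, 24->7.5, 26->9, 28->10.5, 28->10.5, 30->12, 32->13
Step 2: Rank sum for X: R1 = 2 + 3 + 6 + 7.5 + 9 + 10.5 + 12 = 50.
Step 3: U_X = R1 - n1(n1+1)/2 = 50 - 7*8/2 = 50 - 28 = 22.
       U_Y = n1*n2 - U_X = 42 - 22 = 20.
Step 4: Ties are present, so use the tie-corrected normal approximation (with continuity correction) for the p-value.
Step 5: p-value = 0.942900; compare to alpha = 0.05. fail to reject H0.

U_X = 22, p = 0.942900, fail to reject H0 at alpha = 0.05.


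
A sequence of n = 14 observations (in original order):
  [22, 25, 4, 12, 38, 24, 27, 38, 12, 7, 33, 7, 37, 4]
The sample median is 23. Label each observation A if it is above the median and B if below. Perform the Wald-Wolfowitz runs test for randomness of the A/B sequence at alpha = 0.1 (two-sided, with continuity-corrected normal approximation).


Step 1: Compute median = 23; label A = above, B = below.
Labels in order: BABBAAAABBABAB  (n_A = 7, n_B = 7)
Step 2: Count runs R = 9.
Step 3: Under H0 (random ordering), E[R] = 2*n_A*n_B/(n_A+n_B) + 1 = 2*7*7/14 + 1 = 8.0000.
        Var[R] = 2*n_A*n_B*(2*n_A*n_B - n_A - n_B) / ((n_A+n_B)^2 * (n_A+n_B-1)) = 8232/2548 = 3.2308.
        SD[R] = 1.7974.
Step 4: Continuity-corrected z = (R - 0.5 - E[R]) / SD[R] = (9 - 0.5 - 8.0000) / 1.7974 = 0.2782.
Step 5: Two-sided p-value via normal approximation = 2*(1 - Phi(|z|)) = 0.780879.
Step 6: alpha = 0.1. fail to reject H0.

R = 9, z = 0.2782, p = 0.780879, fail to reject H0.


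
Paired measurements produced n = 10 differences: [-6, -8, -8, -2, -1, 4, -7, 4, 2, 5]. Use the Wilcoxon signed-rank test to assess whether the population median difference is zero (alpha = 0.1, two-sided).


Step 1: Drop any zero differences (none here) and take |d_i|.
|d| = [6, 8, 8, 2, 1, 4, 7, 4, 2, 5]
Step 2: Midrank |d_i| (ties get averaged ranks).
ranks: |6|->7, |8|->9.5, |8|->9.5, |2|->2.5, |1|->1, |4|->4.5, |7|->8, |4|->4.5, |2|->2.5, |5|->6
Step 3: Attach original signs; sum ranks with positive sign and with negative sign.
W+ = 4.5 + 4.5 + 2.5 + 6 = 17.5
W- = 7 + 9.5 + 9.5 + 2.5 + 1 + 8 = 37.5
(Check: W+ + W- = 55 should equal n(n+1)/2 = 55.)
Step 4: Test statistic W = min(W+, W-) = 17.5.
Step 5: Ties in |d|, so use the tie-corrected normal approximation.
        E[W] = n(n+1)/4 = 10*11/4 = 27.5.
        Tie groups: |d|=2 (t=2), |d|=4 (t=2), |d|=8 (t=2); sum(t^3 - t) = 18.
        Var[W] = n(n+1)(2n+1)/24 - sum(t^3-t)/48 = 2310/24 - 18/48 = 95.875.
        z = (W - E[W]) / sqrt(Var[W]) = (17.5 - 27.5) / 9.7916 = -1.0213.
        Two-sided p = 2*Phi(z) = 0.307119.
Step 6: alpha = 0.1. fail to reject H0.

W+ = 17.5, W- = 37.5, W = min = 17.5, p = 0.307119, fail to reject H0.


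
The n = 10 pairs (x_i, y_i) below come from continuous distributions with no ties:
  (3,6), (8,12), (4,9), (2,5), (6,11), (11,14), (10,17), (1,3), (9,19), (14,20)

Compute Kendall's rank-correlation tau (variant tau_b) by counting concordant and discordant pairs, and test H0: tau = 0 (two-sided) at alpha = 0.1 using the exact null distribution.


Step 1: Enumerate the 45 unordered pairs (i,j) with i<j and classify each by sign(x_j-x_i) * sign(y_j-y_i).
  (1,2):dx=+5,dy=+6->C; (1,3):dx=+1,dy=+3->C; (1,4):dx=-1,dy=-1->C; (1,5):dx=+3,dy=+5->C
  (1,6):dx=+8,dy=+8->C; (1,7):dx=+7,dy=+11->C; (1,8):dx=-2,dy=-3->C; (1,9):dx=+6,dy=+13->C
  (1,10):dx=+11,dy=+14->C; (2,3):dx=-4,dy=-3->C; (2,4):dx=-6,dy=-7->C; (2,5):dx=-2,dy=-1->C
  (2,6):dx=+3,dy=+2->C; (2,7):dx=+2,dy=+5->C; (2,8):dx=-7,dy=-9->C; (2,9):dx=+1,dy=+7->C
  (2,10):dx=+6,dy=+8->C; (3,4):dx=-2,dy=-4->C; (3,5):dx=+2,dy=+2->C; (3,6):dx=+7,dy=+5->C
  (3,7):dx=+6,dy=+8->C; (3,8):dx=-3,dy=-6->C; (3,9):dx=+5,dy=+10->C; (3,10):dx=+10,dy=+11->C
  (4,5):dx=+4,dy=+6->C; (4,6):dx=+9,dy=+9->C; (4,7):dx=+8,dy=+12->C; (4,8):dx=-1,dy=-2->C
  (4,9):dx=+7,dy=+14->C; (4,10):dx=+12,dy=+15->C; (5,6):dx=+5,dy=+3->C; (5,7):dx=+4,dy=+6->C
  (5,8):dx=-5,dy=-8->C; (5,9):dx=+3,dy=+8->C; (5,10):dx=+8,dy=+9->C; (6,7):dx=-1,dy=+3->D
  (6,8):dx=-10,dy=-11->C; (6,9):dx=-2,dy=+5->D; (6,10):dx=+3,dy=+6->C; (7,8):dx=-9,dy=-14->C
  (7,9):dx=-1,dy=+2->D; (7,10):dx=+4,dy=+3->C; (8,9):dx=+8,dy=+16->C; (8,10):dx=+13,dy=+17->C
  (9,10):dx=+5,dy=+1->C
Step 2: C = 42, D = 3, total pairs = 45.
Step 3: tau = (C - D)/(n(n-1)/2) = (42 - 3)/45 = 0.866667.
Step 4: Exact two-sided p-value (enumerate n! = 3628800 permutations of y under H0): p = 0.000115.
Step 5: alpha = 0.1. reject H0.

tau_b = 0.8667 (C=42, D=3), p = 0.000115, reject H0.


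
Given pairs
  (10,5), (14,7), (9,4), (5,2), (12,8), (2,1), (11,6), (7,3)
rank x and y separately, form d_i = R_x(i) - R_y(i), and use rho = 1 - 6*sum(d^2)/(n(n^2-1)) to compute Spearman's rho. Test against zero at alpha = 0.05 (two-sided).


Step 1: Rank x and y separately (midranks; no ties here).
rank(x): 10->5, 14->8, 9->4, 5->2, 12->7, 2->1, 11->6, 7->3
rank(y): 5->5, 7->7, 4->4, 2->2, 8->8, 1->1, 6->6, 3->3
Step 2: d_i = R_x(i) - R_y(i); compute d_i^2.
  (5-5)^2=0, (8-7)^2=1, (4-4)^2=0, (2-2)^2=0, (7-8)^2=1, (1-1)^2=0, (6-6)^2=0, (3-3)^2=0
sum(d^2) = 2.
Step 3: rho = 1 - 6*2 / (8*(8^2 - 1)) = 1 - 12/504 = 0.976190.
Step 4: Under H0, t = rho * sqrt((n-2)/(1-rho^2)) = 11.0235 ~ t(6).
Step 5: Two-sided p-value from the t-distribution with 6 df = 0.000033.
Step 6: alpha = 0.05. reject H0.

rho = 0.9762, p = 0.000033, reject H0 at alpha = 0.05.


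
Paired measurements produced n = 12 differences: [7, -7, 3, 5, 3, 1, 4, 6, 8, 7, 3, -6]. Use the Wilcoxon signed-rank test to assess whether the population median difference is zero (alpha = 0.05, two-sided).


Step 1: Drop any zero differences (none here) and take |d_i|.
|d| = [7, 7, 3, 5, 3, 1, 4, 6, 8, 7, 3, 6]
Step 2: Midrank |d_i| (ties get averaged ranks).
ranks: |7|->10, |7|->10, |3|->3, |5|->6, |3|->3, |1|->1, |4|->5, |6|->7.5, |8|->12, |7|->10, |3|->3, |6|->7.5
Step 3: Attach original signs; sum ranks with positive sign and with negative sign.
W+ = 10 + 3 + 6 + 3 + 1 + 5 + 7.5 + 12 + 10 + 3 = 60.5
W- = 10 + 7.5 = 17.5
(Check: W+ + W- = 78 should equal n(n+1)/2 = 78.)
Step 4: Test statistic W = min(W+, W-) = 17.5.
Step 5: Ties in |d|, so use the tie-corrected normal approximation.
        E[W] = n(n+1)/4 = 12*13/4 = 39.
        Tie groups: |d|=3 (t=3), |d|=6 (t=2), |d|=7 (t=3); sum(t^3 - t) = 54.
        Var[W] = n(n+1)(2n+1)/24 - sum(t^3-t)/48 = 3900/24 - 54/48 = 161.375.
        z = (W - E[W]) / sqrt(Var[W]) = (17.5 - 39) / 12.7033 = -1.6925.
        Two-sided p = 2*Phi(z) = 0.090557.
Step 6: alpha = 0.05. fail to reject H0.

W+ = 60.5, W- = 17.5, W = min = 17.5, p = 0.090557, fail to reject H0.


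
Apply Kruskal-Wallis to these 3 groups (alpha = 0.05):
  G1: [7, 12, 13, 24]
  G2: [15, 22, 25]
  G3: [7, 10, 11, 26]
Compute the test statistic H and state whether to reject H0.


Step 1: Combine all N = 11 observations and assign midranks.
sorted (value, group, rank): (7,G1,1.5), (7,G3,1.5), (10,G3,3), (11,G3,4), (12,G1,5), (13,G1,6), (15,G2,7), (22,G2,8), (24,G1,9), (25,G2,10), (26,G3,11)
Step 2: Sum ranks within each group.
R_1 = 21.5 (n_1 = 4)
R_2 = 25 (n_2 = 3)
R_3 = 19.5 (n_3 = 4)
Step 3: H = 12/(N(N+1)) * sum(R_i^2/n_i) - 3(N+1)
     = 12/(11*12) * (21.5^2/4 + 25^2/3 + 19.5^2/4) - 3*12
     = 0.090909 * 418.958 - 36
     = 2.087121.
Step 4: Ties present; correction factor C = 1 - 6/(11^3 - 11) = 0.995455. Corrected H = 2.087121 / 0.995455 = 2.096651.
Step 5: Under H0, H ~ chi^2(2); p-value = 0.350524.
Step 6: alpha = 0.05. fail to reject H0.

H = 2.0967, df = 2, p = 0.350524, fail to reject H0.


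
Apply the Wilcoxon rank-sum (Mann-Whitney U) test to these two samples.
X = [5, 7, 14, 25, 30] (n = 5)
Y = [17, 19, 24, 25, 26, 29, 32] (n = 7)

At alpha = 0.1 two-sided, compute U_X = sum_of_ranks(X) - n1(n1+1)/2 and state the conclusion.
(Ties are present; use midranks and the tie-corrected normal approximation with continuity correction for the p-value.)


Step 1: Combine and sort all 12 observations; assign midranks.
sorted (value, group): (5,X), (7,X), (14,X), (17,Y), (19,Y), (24,Y), (25,X), (25,Y), (26,Y), (29,Y), (30,X), (32,Y)
ranks: 5->1, 7->2, 14->3, 17->4, 19->5, 24->6, 25->7.5, 25->7.5, 26->9, 29->10, 30->11, 32->12
Step 2: Rank sum for X: R1 = 1 + 2 + 3 + 7.5 + 11 = 24.5.
Step 3: U_X = R1 - n1(n1+1)/2 = 24.5 - 5*6/2 = 24.5 - 15 = 9.5.
       U_Y = n1*n2 - U_X = 35 - 9.5 = 25.5.
Step 4: Ties are present, so use the tie-corrected normal approximation (with continuity correction) for the p-value.
Step 5: p-value = 0.222415; compare to alpha = 0.1. fail to reject H0.

U_X = 9.5, p = 0.222415, fail to reject H0 at alpha = 0.1.


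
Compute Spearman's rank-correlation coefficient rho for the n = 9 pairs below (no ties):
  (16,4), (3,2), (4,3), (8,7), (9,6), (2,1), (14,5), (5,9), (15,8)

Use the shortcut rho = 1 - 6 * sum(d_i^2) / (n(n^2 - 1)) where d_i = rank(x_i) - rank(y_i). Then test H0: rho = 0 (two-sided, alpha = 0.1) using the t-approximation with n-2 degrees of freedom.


Step 1: Rank x and y separately (midranks; no ties here).
rank(x): 16->9, 3->2, 4->3, 8->5, 9->6, 2->1, 14->7, 5->4, 15->8
rank(y): 4->4, 2->2, 3->3, 7->7, 6->6, 1->1, 5->5, 9->9, 8->8
Step 2: d_i = R_x(i) - R_y(i); compute d_i^2.
  (9-4)^2=25, (2-2)^2=0, (3-3)^2=0, (5-7)^2=4, (6-6)^2=0, (1-1)^2=0, (7-5)^2=4, (4-9)^2=25, (8-8)^2=0
sum(d^2) = 58.
Step 3: rho = 1 - 6*58 / (9*(9^2 - 1)) = 1 - 348/720 = 0.516667.
Step 4: Under H0, t = rho * sqrt((n-2)/(1-rho^2)) = 1.5966 ~ t(7).
Step 5: Two-sided p-value from the t-distribution with 7 df = 0.154390.
Step 6: alpha = 0.1. fail to reject H0.

rho = 0.5167, p = 0.154390, fail to reject H0 at alpha = 0.1.


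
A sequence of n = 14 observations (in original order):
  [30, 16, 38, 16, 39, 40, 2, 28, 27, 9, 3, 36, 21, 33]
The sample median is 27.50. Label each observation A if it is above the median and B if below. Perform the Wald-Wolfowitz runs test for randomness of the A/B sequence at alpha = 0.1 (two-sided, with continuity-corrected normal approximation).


Step 1: Compute median = 27.50; label A = above, B = below.
Labels in order: ABABAABABBBABA  (n_A = 7, n_B = 7)
Step 2: Count runs R = 11.
Step 3: Under H0 (random ordering), E[R] = 2*n_A*n_B/(n_A+n_B) + 1 = 2*7*7/14 + 1 = 8.0000.
        Var[R] = 2*n_A*n_B*(2*n_A*n_B - n_A - n_B) / ((n_A+n_B)^2 * (n_A+n_B-1)) = 8232/2548 = 3.2308.
        SD[R] = 1.7974.
Step 4: Continuity-corrected z = (R - 0.5 - E[R]) / SD[R] = (11 - 0.5 - 8.0000) / 1.7974 = 1.3909.
Step 5: Two-sided p-value via normal approximation = 2*(1 - Phi(|z|)) = 0.164264.
Step 6: alpha = 0.1. fail to reject H0.

R = 11, z = 1.3909, p = 0.164264, fail to reject H0.


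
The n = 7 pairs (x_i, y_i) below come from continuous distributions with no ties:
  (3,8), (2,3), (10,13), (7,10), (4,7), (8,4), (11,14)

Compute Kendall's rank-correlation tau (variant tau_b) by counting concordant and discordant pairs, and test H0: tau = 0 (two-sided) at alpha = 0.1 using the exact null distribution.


Step 1: Enumerate the 21 unordered pairs (i,j) with i<j and classify each by sign(x_j-x_i) * sign(y_j-y_i).
  (1,2):dx=-1,dy=-5->C; (1,3):dx=+7,dy=+5->C; (1,4):dx=+4,dy=+2->C; (1,5):dx=+1,dy=-1->D
  (1,6):dx=+5,dy=-4->D; (1,7):dx=+8,dy=+6->C; (2,3):dx=+8,dy=+10->C; (2,4):dx=+5,dy=+7->C
  (2,5):dx=+2,dy=+4->C; (2,6):dx=+6,dy=+1->C; (2,7):dx=+9,dy=+11->C; (3,4):dx=-3,dy=-3->C
  (3,5):dx=-6,dy=-6->C; (3,6):dx=-2,dy=-9->C; (3,7):dx=+1,dy=+1->C; (4,5):dx=-3,dy=-3->C
  (4,6):dx=+1,dy=-6->D; (4,7):dx=+4,dy=+4->C; (5,6):dx=+4,dy=-3->D; (5,7):dx=+7,dy=+7->C
  (6,7):dx=+3,dy=+10->C
Step 2: C = 17, D = 4, total pairs = 21.
Step 3: tau = (C - D)/(n(n-1)/2) = (17 - 4)/21 = 0.619048.
Step 4: Exact two-sided p-value (enumerate n! = 5040 permutations of y under H0): p = 0.069048.
Step 5: alpha = 0.1. reject H0.

tau_b = 0.6190 (C=17, D=4), p = 0.069048, reject H0.


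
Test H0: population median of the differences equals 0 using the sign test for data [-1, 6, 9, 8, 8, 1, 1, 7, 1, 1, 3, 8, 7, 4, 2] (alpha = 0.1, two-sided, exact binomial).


Step 1: Discard zero differences. Original n = 15; n_eff = number of nonzero differences = 15.
Nonzero differences (with sign): -1, +6, +9, +8, +8, +1, +1, +7, +1, +1, +3, +8, +7, +4, +2
Step 2: Count signs: positive = 14, negative = 1.
Step 3: Under H0: P(positive) = 0.5, so the number of positives S ~ Bin(15, 0.5).
Step 4: Two-sided exact p-value = sum of Bin(15,0.5) probabilities at or below the observed probability = 0.000977.
Step 5: alpha = 0.1. reject H0.

n_eff = 15, pos = 14, neg = 1, p = 0.000977, reject H0.


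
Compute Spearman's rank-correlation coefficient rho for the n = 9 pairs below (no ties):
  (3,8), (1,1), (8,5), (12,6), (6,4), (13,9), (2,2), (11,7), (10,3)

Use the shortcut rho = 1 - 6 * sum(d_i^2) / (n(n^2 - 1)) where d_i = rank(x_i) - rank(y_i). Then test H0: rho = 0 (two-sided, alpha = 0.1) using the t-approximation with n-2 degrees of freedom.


Step 1: Rank x and y separately (midranks; no ties here).
rank(x): 3->3, 1->1, 8->5, 12->8, 6->4, 13->9, 2->2, 11->7, 10->6
rank(y): 8->8, 1->1, 5->5, 6->6, 4->4, 9->9, 2->2, 7->7, 3->3
Step 2: d_i = R_x(i) - R_y(i); compute d_i^2.
  (3-8)^2=25, (1-1)^2=0, (5-5)^2=0, (8-6)^2=4, (4-4)^2=0, (9-9)^2=0, (2-2)^2=0, (7-7)^2=0, (6-3)^2=9
sum(d^2) = 38.
Step 3: rho = 1 - 6*38 / (9*(9^2 - 1)) = 1 - 228/720 = 0.683333.
Step 4: Under H0, t = rho * sqrt((n-2)/(1-rho^2)) = 2.4763 ~ t(7).
Step 5: Two-sided p-value from the t-distribution with 7 df = 0.042442.
Step 6: alpha = 0.1. reject H0.

rho = 0.6833, p = 0.042442, reject H0 at alpha = 0.1.


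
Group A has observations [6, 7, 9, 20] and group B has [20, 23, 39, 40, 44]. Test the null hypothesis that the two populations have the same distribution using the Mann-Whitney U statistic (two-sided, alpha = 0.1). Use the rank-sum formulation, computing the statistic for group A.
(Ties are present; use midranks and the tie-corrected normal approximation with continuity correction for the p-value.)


Step 1: Combine and sort all 9 observations; assign midranks.
sorted (value, group): (6,X), (7,X), (9,X), (20,X), (20,Y), (23,Y), (39,Y), (40,Y), (44,Y)
ranks: 6->1, 7->2, 9->3, 20->4.5, 20->4.5, 23->6, 39->7, 40->8, 44->9
Step 2: Rank sum for X: R1 = 1 + 2 + 3 + 4.5 = 10.5.
Step 3: U_X = R1 - n1(n1+1)/2 = 10.5 - 4*5/2 = 10.5 - 10 = 0.5.
       U_Y = n1*n2 - U_X = 20 - 0.5 = 19.5.
Step 4: Ties are present, so use the tie-corrected normal approximation (with continuity correction) for the p-value.
Step 5: p-value = 0.026844; compare to alpha = 0.1. reject H0.

U_X = 0.5, p = 0.026844, reject H0 at alpha = 0.1.


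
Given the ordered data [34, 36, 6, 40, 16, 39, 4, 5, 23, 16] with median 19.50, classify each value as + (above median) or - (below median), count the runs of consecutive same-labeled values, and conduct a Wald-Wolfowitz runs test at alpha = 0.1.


Step 1: Compute median = 19.50; label A = above, B = below.
Labels in order: AABABABBAB  (n_A = 5, n_B = 5)
Step 2: Count runs R = 8.
Step 3: Under H0 (random ordering), E[R] = 2*n_A*n_B/(n_A+n_B) + 1 = 2*5*5/10 + 1 = 6.0000.
        Var[R] = 2*n_A*n_B*(2*n_A*n_B - n_A - n_B) / ((n_A+n_B)^2 * (n_A+n_B-1)) = 2000/900 = 2.2222.
        SD[R] = 1.4907.
Step 4: Continuity-corrected z = (R - 0.5 - E[R]) / SD[R] = (8 - 0.5 - 6.0000) / 1.4907 = 1.0062.
Step 5: Two-sided p-value via normal approximation = 2*(1 - Phi(|z|)) = 0.314305.
Step 6: alpha = 0.1. fail to reject H0.

R = 8, z = 1.0062, p = 0.314305, fail to reject H0.


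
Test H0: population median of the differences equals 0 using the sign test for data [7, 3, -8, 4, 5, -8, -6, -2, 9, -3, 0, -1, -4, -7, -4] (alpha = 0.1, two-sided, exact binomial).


Step 1: Discard zero differences. Original n = 15; n_eff = number of nonzero differences = 14.
Nonzero differences (with sign): +7, +3, -8, +4, +5, -8, -6, -2, +9, -3, -1, -4, -7, -4
Step 2: Count signs: positive = 5, negative = 9.
Step 3: Under H0: P(positive) = 0.5, so the number of positives S ~ Bin(14, 0.5).
Step 4: Two-sided exact p-value = sum of Bin(14,0.5) probabilities at or below the observed probability = 0.423950.
Step 5: alpha = 0.1. fail to reject H0.

n_eff = 14, pos = 5, neg = 9, p = 0.423950, fail to reject H0.


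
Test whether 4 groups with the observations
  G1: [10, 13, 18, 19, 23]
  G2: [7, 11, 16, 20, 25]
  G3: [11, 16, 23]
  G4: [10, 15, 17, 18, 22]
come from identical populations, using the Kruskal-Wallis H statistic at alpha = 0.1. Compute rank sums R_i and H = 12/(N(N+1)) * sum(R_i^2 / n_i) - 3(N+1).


Step 1: Combine all N = 18 observations and assign midranks.
sorted (value, group, rank): (7,G2,1), (10,G1,2.5), (10,G4,2.5), (11,G2,4.5), (11,G3,4.5), (13,G1,6), (15,G4,7), (16,G2,8.5), (16,G3,8.5), (17,G4,10), (18,G1,11.5), (18,G4,11.5), (19,G1,13), (20,G2,14), (22,G4,15), (23,G1,16.5), (23,G3,16.5), (25,G2,18)
Step 2: Sum ranks within each group.
R_1 = 49.5 (n_1 = 5)
R_2 = 46 (n_2 = 5)
R_3 = 29.5 (n_3 = 3)
R_4 = 46 (n_4 = 5)
Step 3: H = 12/(N(N+1)) * sum(R_i^2/n_i) - 3(N+1)
     = 12/(18*19) * (49.5^2/5 + 46^2/5 + 29.5^2/3 + 46^2/5) - 3*19
     = 0.035088 * 1626.53 - 57
     = 0.071345.
Step 4: Ties present; correction factor C = 1 - 30/(18^3 - 18) = 0.994840. Corrected H = 0.071345 / 0.994840 = 0.071715.
Step 5: Under H0, H ~ chi^2(3); p-value = 0.995001.
Step 6: alpha = 0.1. fail to reject H0.

H = 0.0717, df = 3, p = 0.995001, fail to reject H0.


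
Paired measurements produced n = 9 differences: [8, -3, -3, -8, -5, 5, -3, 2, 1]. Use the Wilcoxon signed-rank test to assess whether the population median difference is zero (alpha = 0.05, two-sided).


Step 1: Drop any zero differences (none here) and take |d_i|.
|d| = [8, 3, 3, 8, 5, 5, 3, 2, 1]
Step 2: Midrank |d_i| (ties get averaged ranks).
ranks: |8|->8.5, |3|->4, |3|->4, |8|->8.5, |5|->6.5, |5|->6.5, |3|->4, |2|->2, |1|->1
Step 3: Attach original signs; sum ranks with positive sign and with negative sign.
W+ = 8.5 + 6.5 + 2 + 1 = 18
W- = 4 + 4 + 8.5 + 6.5 + 4 = 27
(Check: W+ + W- = 45 should equal n(n+1)/2 = 45.)
Step 4: Test statistic W = min(W+, W-) = 18.
Step 5: Ties in |d|, so use the tie-corrected normal approximation.
        E[W] = n(n+1)/4 = 9*10/4 = 22.5.
        Tie groups: |d|=3 (t=3), |d|=5 (t=2), |d|=8 (t=2); sum(t^3 - t) = 36.
        Var[W] = n(n+1)(2n+1)/24 - sum(t^3-t)/48 = 1710/24 - 36/48 = 70.5.
        z = (W - E[W]) / sqrt(Var[W]) = (18 - 22.5) / 8.3964 = -0.5359.
        Two-sided p = 2*Phi(z) = 0.591998.
Step 6: alpha = 0.05. fail to reject H0.

W+ = 18, W- = 27, W = min = 18, p = 0.591998, fail to reject H0.


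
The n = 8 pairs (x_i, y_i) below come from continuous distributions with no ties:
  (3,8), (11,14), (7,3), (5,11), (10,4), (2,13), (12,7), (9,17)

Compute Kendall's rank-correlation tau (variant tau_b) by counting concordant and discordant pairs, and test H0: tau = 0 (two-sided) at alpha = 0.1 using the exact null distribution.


Step 1: Enumerate the 28 unordered pairs (i,j) with i<j and classify each by sign(x_j-x_i) * sign(y_j-y_i).
  (1,2):dx=+8,dy=+6->C; (1,3):dx=+4,dy=-5->D; (1,4):dx=+2,dy=+3->C; (1,5):dx=+7,dy=-4->D
  (1,6):dx=-1,dy=+5->D; (1,7):dx=+9,dy=-1->D; (1,8):dx=+6,dy=+9->C; (2,3):dx=-4,dy=-11->C
  (2,4):dx=-6,dy=-3->C; (2,5):dx=-1,dy=-10->C; (2,6):dx=-9,dy=-1->C; (2,7):dx=+1,dy=-7->D
  (2,8):dx=-2,dy=+3->D; (3,4):dx=-2,dy=+8->D; (3,5):dx=+3,dy=+1->C; (3,6):dx=-5,dy=+10->D
  (3,7):dx=+5,dy=+4->C; (3,8):dx=+2,dy=+14->C; (4,5):dx=+5,dy=-7->D; (4,6):dx=-3,dy=+2->D
  (4,7):dx=+7,dy=-4->D; (4,8):dx=+4,dy=+6->C; (5,6):dx=-8,dy=+9->D; (5,7):dx=+2,dy=+3->C
  (5,8):dx=-1,dy=+13->D; (6,7):dx=+10,dy=-6->D; (6,8):dx=+7,dy=+4->C; (7,8):dx=-3,dy=+10->D
Step 2: C = 13, D = 15, total pairs = 28.
Step 3: tau = (C - D)/(n(n-1)/2) = (13 - 15)/28 = -0.071429.
Step 4: Exact two-sided p-value (enumerate n! = 40320 permutations of y under H0): p = 0.904861.
Step 5: alpha = 0.1. fail to reject H0.

tau_b = -0.0714 (C=13, D=15), p = 0.904861, fail to reject H0.
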